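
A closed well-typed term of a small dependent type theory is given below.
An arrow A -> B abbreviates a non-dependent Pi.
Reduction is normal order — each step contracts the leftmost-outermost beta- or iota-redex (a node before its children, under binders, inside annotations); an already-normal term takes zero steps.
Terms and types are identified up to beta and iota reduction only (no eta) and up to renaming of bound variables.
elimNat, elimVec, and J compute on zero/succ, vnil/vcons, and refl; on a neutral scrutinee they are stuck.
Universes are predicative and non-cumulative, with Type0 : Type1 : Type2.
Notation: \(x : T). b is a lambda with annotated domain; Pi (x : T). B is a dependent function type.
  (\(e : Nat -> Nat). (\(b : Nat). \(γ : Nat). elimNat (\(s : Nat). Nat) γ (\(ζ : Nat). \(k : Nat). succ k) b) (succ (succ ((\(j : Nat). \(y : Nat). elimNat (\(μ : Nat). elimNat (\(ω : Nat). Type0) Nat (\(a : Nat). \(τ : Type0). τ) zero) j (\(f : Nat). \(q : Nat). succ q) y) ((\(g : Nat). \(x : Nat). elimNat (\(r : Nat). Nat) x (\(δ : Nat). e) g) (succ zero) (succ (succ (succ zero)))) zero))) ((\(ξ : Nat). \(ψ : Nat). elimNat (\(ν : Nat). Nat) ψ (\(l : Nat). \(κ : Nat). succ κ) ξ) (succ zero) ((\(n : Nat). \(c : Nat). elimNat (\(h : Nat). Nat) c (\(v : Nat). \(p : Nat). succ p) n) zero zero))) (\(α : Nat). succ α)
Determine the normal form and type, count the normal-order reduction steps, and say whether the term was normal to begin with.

resulting normal form:
  succ (succ (succ (succ (succ (succ (succ zero))))))
inferred type:
  Nat
steps to reach normal form (normal order): 40
already normal: no
first contracted redex: a beta-redex


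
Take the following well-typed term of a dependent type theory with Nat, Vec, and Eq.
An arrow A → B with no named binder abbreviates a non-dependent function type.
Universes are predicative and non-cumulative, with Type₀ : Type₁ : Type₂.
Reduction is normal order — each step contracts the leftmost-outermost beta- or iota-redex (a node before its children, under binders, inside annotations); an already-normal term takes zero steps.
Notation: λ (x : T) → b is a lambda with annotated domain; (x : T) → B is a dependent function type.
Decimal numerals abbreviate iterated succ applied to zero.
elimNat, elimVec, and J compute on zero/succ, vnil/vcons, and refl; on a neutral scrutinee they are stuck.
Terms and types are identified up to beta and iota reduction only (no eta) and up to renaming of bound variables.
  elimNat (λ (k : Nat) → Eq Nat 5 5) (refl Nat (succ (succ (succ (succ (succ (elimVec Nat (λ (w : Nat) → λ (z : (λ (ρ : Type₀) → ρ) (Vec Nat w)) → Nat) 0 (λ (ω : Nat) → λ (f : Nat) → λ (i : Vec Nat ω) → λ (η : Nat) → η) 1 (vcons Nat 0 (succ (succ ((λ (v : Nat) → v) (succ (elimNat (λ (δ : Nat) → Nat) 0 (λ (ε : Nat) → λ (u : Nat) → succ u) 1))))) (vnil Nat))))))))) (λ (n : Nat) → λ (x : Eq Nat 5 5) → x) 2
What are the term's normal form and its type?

normal form:
  refl Nat 5
inferred type:
  Eq Nat 5 5
observation: 13 normal-order steps normalize the term, beginning with an elimNat iota-redex.


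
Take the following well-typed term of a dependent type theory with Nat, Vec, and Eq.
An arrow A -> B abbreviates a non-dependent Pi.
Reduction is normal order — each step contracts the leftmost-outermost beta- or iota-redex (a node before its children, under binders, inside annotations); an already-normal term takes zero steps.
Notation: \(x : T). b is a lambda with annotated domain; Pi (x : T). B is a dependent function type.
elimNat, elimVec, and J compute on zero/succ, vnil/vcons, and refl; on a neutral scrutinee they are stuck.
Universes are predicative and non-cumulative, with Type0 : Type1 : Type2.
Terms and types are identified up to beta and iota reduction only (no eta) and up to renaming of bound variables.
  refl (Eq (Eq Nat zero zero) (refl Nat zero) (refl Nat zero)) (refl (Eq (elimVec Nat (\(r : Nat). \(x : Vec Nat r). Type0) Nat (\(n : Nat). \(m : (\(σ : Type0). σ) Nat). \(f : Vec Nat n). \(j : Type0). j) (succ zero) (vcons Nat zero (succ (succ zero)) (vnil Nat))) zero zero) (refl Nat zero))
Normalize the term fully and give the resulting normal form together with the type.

reduced normal form:
  refl (Eq (Eq Nat zero zero) (refl Nat zero) (refl Nat zero)) (refl (Eq Nat zero zero) (refl Nat zero))
type:
  Eq (Eq (Eq Nat zero zero) (refl Nat zero) (refl Nat zero)) (refl (Eq Nat zero zero) (refl Nat zero)) (refl (Eq Nat zero zero) (refl Nat zero))


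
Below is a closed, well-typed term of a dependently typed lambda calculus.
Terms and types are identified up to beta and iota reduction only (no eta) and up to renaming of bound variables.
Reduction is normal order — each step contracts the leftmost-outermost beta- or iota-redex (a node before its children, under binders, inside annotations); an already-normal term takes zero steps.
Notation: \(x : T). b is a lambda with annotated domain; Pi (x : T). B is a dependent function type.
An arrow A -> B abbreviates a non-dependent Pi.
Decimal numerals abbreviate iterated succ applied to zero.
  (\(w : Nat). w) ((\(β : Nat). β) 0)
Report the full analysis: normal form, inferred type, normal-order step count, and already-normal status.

normal form:
  0
type:
  Nat
reduction steps (normal order): 2
already normal: no
first contracted redex: a beta-redex


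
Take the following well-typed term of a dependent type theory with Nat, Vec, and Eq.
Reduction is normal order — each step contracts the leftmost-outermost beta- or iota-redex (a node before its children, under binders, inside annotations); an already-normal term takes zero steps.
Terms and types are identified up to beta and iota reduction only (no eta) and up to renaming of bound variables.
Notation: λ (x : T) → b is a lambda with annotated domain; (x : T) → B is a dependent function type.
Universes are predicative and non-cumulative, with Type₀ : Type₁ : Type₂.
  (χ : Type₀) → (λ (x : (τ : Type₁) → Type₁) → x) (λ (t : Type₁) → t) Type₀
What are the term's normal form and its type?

reduced normal form:
  (χ : Type₀) → Type₀
the term's type:
  Type₁


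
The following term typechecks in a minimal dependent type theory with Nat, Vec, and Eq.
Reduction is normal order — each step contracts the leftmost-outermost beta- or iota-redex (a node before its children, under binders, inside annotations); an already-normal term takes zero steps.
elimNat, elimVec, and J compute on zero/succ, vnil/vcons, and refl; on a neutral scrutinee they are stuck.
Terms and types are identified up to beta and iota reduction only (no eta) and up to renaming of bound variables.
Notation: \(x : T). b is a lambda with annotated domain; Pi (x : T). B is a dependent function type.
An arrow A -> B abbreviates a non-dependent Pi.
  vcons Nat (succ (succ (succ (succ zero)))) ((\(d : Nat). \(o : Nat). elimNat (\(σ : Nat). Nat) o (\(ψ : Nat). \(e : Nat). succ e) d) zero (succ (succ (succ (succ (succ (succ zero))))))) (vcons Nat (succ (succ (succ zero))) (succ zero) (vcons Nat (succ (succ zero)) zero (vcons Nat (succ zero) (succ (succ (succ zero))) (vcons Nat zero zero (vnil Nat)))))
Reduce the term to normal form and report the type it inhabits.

normal form:
  vcons Nat (succ (succ (succ (succ zero)))) (succ (succ (succ (succ (succ (succ zero)))))) (vcons Nat (succ (succ (succ zero))) (succ zero) (vcons Nat (succ (succ zero)) zero (vcons Nat (succ zero) (succ (succ (succ zero))) (vcons Nat zero zero (vnil Nat)))))
inferred type:
  Vec Nat (succ (succ (succ (succ (succ zero)))))
observation: 3 normal-order steps normalize the term, beginning with a beta-redex.


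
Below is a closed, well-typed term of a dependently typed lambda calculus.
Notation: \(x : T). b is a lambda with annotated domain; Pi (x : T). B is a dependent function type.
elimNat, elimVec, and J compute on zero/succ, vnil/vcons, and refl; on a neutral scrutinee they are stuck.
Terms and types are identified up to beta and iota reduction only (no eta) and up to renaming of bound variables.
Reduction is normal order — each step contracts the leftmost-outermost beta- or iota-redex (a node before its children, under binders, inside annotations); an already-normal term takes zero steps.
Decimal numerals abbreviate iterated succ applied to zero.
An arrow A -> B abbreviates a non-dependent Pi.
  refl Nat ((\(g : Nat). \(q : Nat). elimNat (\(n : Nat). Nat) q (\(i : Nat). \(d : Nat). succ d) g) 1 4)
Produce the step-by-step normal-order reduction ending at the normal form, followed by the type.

normal-order reduction sequence:
  refl Nat ((\(g : Nat). \(q : Nat). elimNat (\(n : Nat). Nat) q (\(i : Nat). \(d : Nat). succ d) g) 1 4)
  ~> refl Nat ((\(g : Nat). elimNat (\(q : Nat). Nat) g (\(n : Nat). \(i : Nat). succ i) 1) 4)
  ~> refl Nat (elimNat (\(g : Nat). Nat) 4 (\(q : Nat). \(n : Nat). succ n) 1)
  ~> refl Nat ((\(g : Nat). \(q : Nat). succ q) 0 (elimNat (\(n : Nat). Nat) 4 (\(i : Nat). \(d : Nat). succ d) 0))
  ~> refl Nat ((\(g : Nat). succ g) (elimNat (\(q : Nat). Nat) 4 (\(n : Nat). \(i : Nat). succ i) 0))
  ~> refl Nat (succ (elimNat (\(g : Nat). Nat) 4 (\(q : Nat). \(n : Nat). succ n) 0))
  ~> refl Nat 5
inferred type:
  Eq Nat 5 5


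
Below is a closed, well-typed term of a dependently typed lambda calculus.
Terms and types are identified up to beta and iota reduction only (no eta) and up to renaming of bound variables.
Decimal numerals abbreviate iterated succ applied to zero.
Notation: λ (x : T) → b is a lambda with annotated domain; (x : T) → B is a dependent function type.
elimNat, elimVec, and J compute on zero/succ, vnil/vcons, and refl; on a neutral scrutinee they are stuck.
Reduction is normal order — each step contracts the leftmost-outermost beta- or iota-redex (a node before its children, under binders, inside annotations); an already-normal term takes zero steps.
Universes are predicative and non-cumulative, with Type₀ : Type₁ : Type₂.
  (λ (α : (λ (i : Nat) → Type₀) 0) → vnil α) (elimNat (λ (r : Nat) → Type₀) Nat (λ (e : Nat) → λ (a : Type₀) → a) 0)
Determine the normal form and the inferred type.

resulting normal form:
  vnil Nat
the term's type:
  Vec Nat 0


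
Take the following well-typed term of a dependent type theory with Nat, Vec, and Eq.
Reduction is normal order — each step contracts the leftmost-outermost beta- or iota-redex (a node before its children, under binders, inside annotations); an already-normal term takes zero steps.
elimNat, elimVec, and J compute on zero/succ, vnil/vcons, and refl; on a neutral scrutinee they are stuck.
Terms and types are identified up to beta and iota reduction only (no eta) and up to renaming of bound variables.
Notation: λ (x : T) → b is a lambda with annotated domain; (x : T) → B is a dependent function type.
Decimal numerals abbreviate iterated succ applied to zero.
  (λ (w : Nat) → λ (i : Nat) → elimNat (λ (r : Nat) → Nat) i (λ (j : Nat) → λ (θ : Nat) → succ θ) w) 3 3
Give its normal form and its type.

resulting normal form:
  6
inferred type:
  Nat
observation: 12 normal-order steps normalize the term, beginning with a beta-redex.


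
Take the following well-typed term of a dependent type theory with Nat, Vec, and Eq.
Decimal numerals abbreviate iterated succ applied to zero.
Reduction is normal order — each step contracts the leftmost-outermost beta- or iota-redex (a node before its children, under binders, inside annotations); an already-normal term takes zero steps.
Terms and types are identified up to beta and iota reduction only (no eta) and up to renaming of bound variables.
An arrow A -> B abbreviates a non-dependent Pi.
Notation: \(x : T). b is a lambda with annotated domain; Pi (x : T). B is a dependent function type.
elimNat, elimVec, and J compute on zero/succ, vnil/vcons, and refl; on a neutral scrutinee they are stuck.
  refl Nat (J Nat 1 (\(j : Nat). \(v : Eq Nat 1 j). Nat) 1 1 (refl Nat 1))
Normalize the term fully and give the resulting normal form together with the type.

resulting normal form:
  refl Nat 1
inferred type:
  Eq Nat 1 1


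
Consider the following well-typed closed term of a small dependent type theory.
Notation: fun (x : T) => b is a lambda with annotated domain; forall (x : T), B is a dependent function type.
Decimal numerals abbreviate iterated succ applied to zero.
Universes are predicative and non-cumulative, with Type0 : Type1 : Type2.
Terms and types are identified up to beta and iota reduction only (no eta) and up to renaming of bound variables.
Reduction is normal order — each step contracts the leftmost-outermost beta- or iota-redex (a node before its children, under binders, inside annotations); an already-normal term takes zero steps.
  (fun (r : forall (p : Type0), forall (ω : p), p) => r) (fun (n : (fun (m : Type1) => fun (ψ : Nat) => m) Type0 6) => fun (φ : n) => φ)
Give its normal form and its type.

reduced normal form:
  fun (r : Type0) => fun (p : r) => p
type:
  forall (r : Type0), forall (p : r), r


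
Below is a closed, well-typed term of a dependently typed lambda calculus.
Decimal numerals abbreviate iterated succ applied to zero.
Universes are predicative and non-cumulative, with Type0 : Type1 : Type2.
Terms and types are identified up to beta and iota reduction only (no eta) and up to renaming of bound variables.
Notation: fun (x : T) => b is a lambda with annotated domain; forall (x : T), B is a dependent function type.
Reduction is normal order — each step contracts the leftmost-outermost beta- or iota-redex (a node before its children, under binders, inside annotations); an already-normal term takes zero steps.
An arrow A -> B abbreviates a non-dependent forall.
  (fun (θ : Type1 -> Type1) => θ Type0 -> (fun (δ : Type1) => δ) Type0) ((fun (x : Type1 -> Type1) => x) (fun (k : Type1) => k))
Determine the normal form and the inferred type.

resulting normal form:
  Type0 -> Type0
inferred type:
  Type1


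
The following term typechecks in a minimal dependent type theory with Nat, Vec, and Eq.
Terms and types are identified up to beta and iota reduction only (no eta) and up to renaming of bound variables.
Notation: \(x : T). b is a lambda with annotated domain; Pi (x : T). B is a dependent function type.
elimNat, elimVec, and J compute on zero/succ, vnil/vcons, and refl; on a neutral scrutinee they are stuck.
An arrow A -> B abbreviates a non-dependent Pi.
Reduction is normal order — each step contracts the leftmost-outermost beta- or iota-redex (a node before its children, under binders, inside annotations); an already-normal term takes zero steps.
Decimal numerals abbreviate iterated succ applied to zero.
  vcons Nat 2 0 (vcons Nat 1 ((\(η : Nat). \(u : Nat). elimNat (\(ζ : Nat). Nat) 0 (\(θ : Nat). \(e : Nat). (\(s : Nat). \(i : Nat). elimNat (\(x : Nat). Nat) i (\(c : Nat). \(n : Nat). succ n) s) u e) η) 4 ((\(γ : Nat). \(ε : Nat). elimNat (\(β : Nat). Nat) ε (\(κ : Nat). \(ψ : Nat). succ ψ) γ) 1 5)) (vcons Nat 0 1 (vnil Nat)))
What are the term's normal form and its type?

normal form:
  vcons Nat 2 0 (vcons Nat 1 24 (vcons Nat 0 1 (vnil Nat)))
inferred type:
  Vec Nat 3
observation: the leftmost-outermost redex is a beta-redex, and normalization takes 123 steps.


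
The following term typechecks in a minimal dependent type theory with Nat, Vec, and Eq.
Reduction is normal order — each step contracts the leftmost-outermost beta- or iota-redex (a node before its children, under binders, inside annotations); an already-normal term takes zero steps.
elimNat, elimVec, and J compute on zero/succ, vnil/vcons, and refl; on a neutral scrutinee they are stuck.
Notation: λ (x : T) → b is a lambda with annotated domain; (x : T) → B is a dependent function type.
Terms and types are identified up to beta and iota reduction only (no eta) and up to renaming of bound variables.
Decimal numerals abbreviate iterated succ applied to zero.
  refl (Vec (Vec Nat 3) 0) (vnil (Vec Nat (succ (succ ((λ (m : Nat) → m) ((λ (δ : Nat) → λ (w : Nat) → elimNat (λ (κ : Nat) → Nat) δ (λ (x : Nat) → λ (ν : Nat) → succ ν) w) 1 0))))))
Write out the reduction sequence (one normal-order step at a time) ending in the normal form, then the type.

normal-order reduction:
  refl (Vec (Vec Nat 3) 0) (vnil (Vec Nat (succ (succ ((λ (m : Nat) → m) ((λ (δ : Nat) → λ (w : Nat) → elimNat (λ (κ : Nat) → Nat) δ (λ (x : Nat) → λ (ν : Nat) → succ ν) w) 1 0))))))
  ~> refl (Vec (Vec Nat 3) 0) (vnil (Vec Nat (succ (succ ((λ (m : Nat) → λ (δ : Nat) → elimNat (λ (w : Nat) → Nat) m (λ (κ : Nat) → λ (x : Nat) → succ x) δ) 1 0)))))
  ~> refl (Vec (Vec Nat 3) 0) (vnil (Vec Nat (succ (succ ((λ (m : Nat) → elimNat (λ (δ : Nat) → Nat) 1 (λ (w : Nat) → λ (κ : Nat) → succ κ) m) 0)))))
  ~> refl (Vec (Vec Nat 3) 0) (vnil (Vec Nat (succ (succ (elimNat (λ (m : Nat) → Nat) 1 (λ (δ : Nat) → λ (w : Nat) → succ w) 0)))))
  ~> refl (Vec (Vec Nat 3) 0) (vnil (Vec Nat 3))
the term's type:
  Eq (Vec (Vec Nat 3) 0) (vnil (Vec Nat 3)) (vnil (Vec Nat 3))


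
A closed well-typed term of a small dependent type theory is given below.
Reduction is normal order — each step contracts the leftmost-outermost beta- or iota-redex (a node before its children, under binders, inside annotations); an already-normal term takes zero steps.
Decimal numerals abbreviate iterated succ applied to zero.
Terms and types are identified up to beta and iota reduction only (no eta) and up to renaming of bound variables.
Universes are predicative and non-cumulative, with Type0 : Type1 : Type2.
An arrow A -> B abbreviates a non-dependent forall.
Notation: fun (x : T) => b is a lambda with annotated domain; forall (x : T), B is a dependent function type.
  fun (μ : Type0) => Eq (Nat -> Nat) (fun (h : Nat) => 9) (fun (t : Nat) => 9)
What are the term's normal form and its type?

normal form:
  fun (μ : Type0) => Eq (Nat -> Nat) (fun (h : Nat) => 9) (fun (t : Nat) => 9)
inferred type:
  Type0 -> Type0
observation: no redex remains anywhere in the term; it is its own normal form.


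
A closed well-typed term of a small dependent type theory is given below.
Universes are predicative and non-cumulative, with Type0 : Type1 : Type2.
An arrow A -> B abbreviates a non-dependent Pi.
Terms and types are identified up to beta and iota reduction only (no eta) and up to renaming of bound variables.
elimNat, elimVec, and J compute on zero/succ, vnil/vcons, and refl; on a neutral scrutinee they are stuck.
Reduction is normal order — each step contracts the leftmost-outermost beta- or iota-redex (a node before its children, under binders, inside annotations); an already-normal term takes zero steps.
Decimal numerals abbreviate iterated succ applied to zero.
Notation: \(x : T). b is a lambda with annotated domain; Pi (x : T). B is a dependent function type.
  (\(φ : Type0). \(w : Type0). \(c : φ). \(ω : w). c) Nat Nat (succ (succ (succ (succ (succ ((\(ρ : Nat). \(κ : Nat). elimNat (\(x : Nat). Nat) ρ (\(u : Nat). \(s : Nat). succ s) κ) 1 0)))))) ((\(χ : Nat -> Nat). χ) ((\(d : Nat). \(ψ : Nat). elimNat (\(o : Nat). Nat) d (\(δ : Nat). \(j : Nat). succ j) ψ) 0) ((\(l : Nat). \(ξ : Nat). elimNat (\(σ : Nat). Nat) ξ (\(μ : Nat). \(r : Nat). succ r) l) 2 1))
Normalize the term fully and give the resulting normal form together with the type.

reduced normal form:
  6
type:
  Nat


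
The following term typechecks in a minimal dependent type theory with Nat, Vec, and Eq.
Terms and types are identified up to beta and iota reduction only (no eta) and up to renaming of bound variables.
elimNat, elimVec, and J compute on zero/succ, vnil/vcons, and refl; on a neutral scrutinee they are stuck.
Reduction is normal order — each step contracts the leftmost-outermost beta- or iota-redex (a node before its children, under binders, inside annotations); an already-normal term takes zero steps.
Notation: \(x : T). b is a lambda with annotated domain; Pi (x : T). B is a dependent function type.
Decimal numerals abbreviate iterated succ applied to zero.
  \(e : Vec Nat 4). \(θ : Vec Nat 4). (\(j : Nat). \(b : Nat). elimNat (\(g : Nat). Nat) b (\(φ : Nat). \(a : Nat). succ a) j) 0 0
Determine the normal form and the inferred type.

normal form:
  \(e : Vec Nat 4). \(θ : Vec Nat 4). 0
inferred type:
  Pi (e : Vec Nat 4). Pi (θ : Vec Nat 4). Nat
observation: the leftmost-outermost redex is a beta-redex, and normalization takes 3 steps.


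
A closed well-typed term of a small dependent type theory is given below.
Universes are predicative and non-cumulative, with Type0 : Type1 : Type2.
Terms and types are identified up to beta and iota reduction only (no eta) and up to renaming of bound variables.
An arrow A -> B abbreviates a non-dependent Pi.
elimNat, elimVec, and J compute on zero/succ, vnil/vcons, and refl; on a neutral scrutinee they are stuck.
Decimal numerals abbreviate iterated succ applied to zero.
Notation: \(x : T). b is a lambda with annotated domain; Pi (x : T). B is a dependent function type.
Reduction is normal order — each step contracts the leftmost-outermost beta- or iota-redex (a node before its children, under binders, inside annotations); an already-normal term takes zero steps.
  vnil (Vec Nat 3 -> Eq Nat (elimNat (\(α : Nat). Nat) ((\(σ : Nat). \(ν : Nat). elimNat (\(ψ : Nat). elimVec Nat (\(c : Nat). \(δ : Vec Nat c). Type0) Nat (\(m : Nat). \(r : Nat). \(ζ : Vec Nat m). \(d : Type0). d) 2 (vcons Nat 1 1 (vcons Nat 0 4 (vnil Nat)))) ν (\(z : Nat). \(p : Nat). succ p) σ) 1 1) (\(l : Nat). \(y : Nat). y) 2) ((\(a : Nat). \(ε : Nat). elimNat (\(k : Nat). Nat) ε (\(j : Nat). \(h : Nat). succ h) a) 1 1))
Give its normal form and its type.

reduced normal form:
  vnil (Vec Nat 3 -> Eq Nat 2 2)
inferred type:
  Vec (Vec Nat 3 -> Eq Nat 2 2) 0
observation: reduction starts at an elimNat iota-redex, and 19 normal-order steps reach the normal form.


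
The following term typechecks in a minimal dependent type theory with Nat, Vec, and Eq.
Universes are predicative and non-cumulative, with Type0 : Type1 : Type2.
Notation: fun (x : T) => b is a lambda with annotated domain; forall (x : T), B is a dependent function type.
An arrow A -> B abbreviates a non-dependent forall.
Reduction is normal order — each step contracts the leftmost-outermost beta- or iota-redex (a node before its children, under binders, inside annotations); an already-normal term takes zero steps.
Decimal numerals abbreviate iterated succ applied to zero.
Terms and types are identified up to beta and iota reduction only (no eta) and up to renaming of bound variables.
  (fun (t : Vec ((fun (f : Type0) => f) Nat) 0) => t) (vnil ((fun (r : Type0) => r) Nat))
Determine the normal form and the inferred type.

normal form:
  vnil Nat
the term's type:
  Vec Nat 0


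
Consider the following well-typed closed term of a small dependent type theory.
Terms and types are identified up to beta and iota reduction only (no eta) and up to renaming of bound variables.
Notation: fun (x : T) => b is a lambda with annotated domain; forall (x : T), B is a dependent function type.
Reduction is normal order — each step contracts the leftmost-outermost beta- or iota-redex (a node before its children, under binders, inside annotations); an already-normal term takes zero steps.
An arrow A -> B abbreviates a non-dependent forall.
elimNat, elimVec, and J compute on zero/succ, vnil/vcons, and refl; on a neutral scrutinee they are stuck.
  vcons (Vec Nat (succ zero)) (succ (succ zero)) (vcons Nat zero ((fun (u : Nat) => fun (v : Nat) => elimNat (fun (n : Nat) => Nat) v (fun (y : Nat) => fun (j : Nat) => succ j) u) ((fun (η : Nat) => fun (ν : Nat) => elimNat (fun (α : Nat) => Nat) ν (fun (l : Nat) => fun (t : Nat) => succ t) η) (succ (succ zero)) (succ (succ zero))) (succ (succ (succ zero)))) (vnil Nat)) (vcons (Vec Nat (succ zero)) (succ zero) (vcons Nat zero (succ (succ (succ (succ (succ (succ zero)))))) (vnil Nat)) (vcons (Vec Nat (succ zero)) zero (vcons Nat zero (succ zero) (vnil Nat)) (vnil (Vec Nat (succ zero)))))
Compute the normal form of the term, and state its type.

resulting normal form:
  vcons (Vec Nat (succ zero)) (succ (succ zero)) (vcons Nat zero (succ (succ (succ (succ (succ (succ (succ zero))))))) (vnil Nat)) (vcons (Vec Nat (succ zero)) (succ zero) (vcons Nat zero (succ (succ (succ (succ (succ (succ zero)))))) (vnil Nat)) (vcons (Vec Nat (succ zero)) zero (vcons Nat zero (succ zero) (vnil Nat)) (vnil (Vec Nat (succ zero)))))
the term's type:
  Vec (Vec Nat (succ zero)) (succ (succ (succ zero)))


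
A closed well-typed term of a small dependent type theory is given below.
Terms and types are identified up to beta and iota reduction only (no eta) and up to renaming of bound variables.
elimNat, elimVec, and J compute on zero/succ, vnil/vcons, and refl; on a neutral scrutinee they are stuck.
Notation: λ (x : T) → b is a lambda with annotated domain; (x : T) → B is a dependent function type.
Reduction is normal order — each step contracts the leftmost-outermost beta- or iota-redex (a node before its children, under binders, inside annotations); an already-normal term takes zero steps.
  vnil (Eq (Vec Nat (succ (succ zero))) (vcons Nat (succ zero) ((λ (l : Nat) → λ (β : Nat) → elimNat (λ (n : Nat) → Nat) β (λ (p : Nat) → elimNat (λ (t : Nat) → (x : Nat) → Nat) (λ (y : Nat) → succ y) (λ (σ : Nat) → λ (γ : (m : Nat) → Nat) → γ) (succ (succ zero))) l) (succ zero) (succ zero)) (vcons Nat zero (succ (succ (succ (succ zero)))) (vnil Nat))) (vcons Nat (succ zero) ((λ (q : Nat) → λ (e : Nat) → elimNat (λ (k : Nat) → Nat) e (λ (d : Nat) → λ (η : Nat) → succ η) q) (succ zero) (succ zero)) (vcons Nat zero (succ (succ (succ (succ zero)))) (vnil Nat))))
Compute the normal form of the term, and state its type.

normal form:
  vnil (Eq (Vec Nat (succ (succ zero))) (vcons Nat (succ zero) (succ (succ zero)) (vcons Nat zero (succ (succ (succ (succ zero)))) (vnil Nat))) (vcons Nat (succ zero) (succ (succ zero)) (vcons Nat zero (succ (succ (succ (succ zero)))) (vnil Nat))))
the term's type:
  Vec (Eq (Vec Nat (succ (succ zero))) (vcons Nat (succ zero) (succ (succ zero)) (vcons Nat zero (succ (succ (succ (succ zero)))) (vnil Nat))) (vcons Nat (succ zero) (succ (succ zero)) (vcons Nat zero (succ (succ (succ (succ zero)))) (vnil Nat)))) zero
observation: contracting a beta-redex first, the term normalizes in 19 steps.


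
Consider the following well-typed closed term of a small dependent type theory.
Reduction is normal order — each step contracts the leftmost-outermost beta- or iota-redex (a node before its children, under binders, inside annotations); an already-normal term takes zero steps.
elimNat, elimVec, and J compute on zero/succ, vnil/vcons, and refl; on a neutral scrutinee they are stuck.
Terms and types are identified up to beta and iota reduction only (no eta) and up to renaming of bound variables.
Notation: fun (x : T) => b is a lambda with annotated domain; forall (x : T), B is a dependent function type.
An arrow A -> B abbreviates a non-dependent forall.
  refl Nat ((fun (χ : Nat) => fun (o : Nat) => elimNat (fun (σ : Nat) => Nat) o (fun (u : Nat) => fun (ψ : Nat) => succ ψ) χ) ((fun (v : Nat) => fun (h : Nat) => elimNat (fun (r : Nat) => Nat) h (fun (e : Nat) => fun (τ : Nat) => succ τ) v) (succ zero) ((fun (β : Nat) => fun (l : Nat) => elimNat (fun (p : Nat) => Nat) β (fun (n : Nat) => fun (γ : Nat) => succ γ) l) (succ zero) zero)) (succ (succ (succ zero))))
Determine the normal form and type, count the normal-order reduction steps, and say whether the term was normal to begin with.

normal form:
  refl Nat (succ (succ (succ (succ (succ zero)))))
type:
  Eq Nat (succ (succ (succ (succ (succ zero))))) (succ (succ (succ (succ (succ zero)))))
reduction steps (normal order): 18
already normal: no
first contracted redex: a beta-redex


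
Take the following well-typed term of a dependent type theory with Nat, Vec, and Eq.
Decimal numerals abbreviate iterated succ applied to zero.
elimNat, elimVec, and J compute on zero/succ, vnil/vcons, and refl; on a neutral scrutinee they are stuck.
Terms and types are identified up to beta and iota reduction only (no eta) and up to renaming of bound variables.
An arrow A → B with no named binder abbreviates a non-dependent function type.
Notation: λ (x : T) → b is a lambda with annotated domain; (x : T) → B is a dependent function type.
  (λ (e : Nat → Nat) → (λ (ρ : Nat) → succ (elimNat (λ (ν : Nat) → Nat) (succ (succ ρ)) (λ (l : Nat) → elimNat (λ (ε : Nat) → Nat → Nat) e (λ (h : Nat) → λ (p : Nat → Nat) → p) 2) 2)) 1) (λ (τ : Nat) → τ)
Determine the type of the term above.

the term's type:
  Nat


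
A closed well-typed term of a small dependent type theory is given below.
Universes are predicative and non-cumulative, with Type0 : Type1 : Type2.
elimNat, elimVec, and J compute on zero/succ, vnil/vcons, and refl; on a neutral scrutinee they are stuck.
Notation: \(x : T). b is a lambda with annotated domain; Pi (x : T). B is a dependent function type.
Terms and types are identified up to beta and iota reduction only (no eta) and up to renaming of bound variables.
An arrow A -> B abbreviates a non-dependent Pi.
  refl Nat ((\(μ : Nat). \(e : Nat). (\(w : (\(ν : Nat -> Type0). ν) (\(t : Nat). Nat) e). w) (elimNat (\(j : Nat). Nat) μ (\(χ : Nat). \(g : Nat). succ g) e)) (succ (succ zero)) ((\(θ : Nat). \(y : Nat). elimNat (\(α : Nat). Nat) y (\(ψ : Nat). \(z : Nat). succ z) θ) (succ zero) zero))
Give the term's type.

type:
  Eq Nat (succ (succ (succ zero))) (succ (succ (succ zero)))


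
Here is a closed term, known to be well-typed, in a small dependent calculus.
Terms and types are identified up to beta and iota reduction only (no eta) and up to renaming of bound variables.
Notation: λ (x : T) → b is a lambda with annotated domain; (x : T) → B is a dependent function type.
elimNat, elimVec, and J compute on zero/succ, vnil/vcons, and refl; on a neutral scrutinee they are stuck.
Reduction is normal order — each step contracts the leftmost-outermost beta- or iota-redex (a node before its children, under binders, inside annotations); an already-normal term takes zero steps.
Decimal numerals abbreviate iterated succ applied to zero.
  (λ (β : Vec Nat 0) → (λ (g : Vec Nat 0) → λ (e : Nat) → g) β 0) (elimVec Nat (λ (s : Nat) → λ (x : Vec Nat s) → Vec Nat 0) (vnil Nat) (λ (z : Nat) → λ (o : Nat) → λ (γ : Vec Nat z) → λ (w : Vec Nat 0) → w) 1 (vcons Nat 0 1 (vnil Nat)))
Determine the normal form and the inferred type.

resulting normal form:
  vnil Nat
type:
  Vec Nat 0


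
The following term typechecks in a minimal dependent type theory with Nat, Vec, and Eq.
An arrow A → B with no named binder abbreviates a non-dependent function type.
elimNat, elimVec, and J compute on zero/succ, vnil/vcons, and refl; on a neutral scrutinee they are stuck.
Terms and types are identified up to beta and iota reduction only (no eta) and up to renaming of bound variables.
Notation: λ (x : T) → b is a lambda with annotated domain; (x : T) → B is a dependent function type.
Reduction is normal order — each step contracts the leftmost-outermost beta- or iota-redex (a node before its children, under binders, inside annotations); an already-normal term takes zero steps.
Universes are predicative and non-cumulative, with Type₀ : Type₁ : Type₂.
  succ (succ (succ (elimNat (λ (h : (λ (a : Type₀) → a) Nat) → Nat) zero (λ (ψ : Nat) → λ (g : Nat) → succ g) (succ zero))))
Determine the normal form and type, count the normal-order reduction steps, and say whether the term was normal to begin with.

normal form:
  succ (succ (succ (succ zero)))
type:
  Nat
steps to reach normal form (normal order): 4
already normal: no
first contracted redex: an elimNat iota-redex


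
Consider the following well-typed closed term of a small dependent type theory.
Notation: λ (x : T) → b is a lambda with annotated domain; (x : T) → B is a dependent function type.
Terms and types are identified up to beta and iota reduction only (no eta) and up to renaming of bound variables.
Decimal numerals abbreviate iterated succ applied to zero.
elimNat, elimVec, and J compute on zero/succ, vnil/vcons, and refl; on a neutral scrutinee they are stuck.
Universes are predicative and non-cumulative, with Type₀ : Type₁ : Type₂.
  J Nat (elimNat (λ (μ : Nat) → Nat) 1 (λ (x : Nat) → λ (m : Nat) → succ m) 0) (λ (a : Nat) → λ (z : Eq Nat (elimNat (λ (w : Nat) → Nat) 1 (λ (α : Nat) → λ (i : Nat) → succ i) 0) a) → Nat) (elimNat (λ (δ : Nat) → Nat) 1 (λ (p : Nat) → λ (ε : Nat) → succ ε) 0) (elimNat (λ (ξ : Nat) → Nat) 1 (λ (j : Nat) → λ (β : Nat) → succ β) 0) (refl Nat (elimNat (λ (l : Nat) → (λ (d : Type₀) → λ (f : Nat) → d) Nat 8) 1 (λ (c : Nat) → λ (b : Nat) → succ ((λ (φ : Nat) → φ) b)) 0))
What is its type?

the term's type:
  Nat


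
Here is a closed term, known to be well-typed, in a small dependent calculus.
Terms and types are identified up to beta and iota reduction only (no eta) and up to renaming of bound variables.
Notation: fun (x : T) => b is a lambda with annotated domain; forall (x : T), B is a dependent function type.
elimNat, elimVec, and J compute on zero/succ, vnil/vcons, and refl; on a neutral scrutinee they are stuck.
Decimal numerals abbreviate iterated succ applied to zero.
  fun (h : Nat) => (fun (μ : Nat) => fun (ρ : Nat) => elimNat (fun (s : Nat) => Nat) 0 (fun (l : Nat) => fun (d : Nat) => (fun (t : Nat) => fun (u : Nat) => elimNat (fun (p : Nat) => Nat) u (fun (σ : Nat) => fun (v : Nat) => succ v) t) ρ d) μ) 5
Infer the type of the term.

inferred type:
  forall (h : Nat), forall (μ : Nat), Nat


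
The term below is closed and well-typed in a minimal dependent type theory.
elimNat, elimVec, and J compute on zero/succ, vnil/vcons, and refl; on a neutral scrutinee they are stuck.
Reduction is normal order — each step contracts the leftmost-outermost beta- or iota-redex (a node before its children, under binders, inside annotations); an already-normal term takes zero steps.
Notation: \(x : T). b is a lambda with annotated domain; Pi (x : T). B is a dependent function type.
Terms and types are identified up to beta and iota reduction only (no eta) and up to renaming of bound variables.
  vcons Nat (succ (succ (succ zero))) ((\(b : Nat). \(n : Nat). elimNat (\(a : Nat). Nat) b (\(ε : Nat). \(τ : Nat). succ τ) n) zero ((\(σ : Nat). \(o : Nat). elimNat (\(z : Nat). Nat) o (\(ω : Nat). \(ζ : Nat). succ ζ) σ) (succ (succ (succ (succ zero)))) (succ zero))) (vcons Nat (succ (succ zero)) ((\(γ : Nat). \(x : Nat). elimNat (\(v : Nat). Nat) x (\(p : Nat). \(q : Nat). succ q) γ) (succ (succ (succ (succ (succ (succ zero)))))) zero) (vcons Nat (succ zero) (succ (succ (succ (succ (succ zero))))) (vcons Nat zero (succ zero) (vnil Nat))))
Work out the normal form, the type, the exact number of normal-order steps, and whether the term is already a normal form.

resulting normal form:
  vcons Nat (succ (succ (succ zero))) (succ (succ (succ (succ (succ zero))))) (vcons Nat (succ (succ zero)) (succ (succ (succ (succ (succ (succ zero)))))) (vcons Nat (succ zero) (succ (succ (succ (succ (succ zero))))) (vcons Nat zero (succ zero) (vnil Nat))))
inferred type:
  Vec Nat (succ (succ (succ (succ zero))))
normal-order step count: 54
term was already normal: no
first contracted redex: a beta-redex


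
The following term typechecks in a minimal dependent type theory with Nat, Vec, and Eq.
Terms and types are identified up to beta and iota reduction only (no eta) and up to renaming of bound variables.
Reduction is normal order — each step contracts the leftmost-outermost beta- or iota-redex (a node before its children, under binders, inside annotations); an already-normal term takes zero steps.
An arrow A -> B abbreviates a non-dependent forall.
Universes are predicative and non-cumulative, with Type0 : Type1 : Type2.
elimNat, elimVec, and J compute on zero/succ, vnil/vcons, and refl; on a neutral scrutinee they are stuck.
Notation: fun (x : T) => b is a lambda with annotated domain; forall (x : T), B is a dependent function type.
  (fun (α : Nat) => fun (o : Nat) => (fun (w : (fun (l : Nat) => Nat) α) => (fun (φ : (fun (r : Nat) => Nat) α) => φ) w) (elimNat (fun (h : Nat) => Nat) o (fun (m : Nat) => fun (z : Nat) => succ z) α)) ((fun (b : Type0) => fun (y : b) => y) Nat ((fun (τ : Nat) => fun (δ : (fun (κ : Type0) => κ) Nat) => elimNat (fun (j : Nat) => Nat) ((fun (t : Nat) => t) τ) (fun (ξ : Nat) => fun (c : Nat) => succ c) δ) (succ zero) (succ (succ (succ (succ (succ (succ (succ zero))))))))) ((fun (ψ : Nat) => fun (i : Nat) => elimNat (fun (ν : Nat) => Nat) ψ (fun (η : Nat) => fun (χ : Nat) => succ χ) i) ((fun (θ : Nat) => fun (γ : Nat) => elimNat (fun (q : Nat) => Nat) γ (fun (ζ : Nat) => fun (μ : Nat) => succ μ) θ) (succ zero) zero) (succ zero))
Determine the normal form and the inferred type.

resulting normal form:
  succ (succ (succ (succ (succ (succ (succ (succ (succ (succ zero)))))))))
type:
  Nat


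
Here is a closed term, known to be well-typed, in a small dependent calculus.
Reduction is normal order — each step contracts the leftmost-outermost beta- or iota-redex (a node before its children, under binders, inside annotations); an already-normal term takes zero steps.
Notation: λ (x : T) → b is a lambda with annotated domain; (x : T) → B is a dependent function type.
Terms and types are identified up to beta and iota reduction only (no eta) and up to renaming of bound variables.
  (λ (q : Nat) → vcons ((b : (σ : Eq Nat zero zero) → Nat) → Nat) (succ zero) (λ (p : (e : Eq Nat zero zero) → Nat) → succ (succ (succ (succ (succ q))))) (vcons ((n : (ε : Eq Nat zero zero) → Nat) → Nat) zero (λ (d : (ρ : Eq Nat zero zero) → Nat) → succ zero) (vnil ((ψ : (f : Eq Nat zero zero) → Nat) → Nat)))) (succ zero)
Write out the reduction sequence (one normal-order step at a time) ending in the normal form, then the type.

reduction (normal order):
  (λ (q : Nat) → vcons ((b : (σ : Eq Nat zero zero) → Nat) → Nat) (succ zero) (λ (p : (e : Eq Nat zero zero) → Nat) → succ (succ (succ (succ (succ q))))) (vcons ((n : (ε : Eq Nat zero zero) → Nat) → Nat) zero (λ (d : (ρ : Eq Nat zero zero) → Nat) → succ zero) (vnil ((ψ : (f : Eq Nat zero zero) → Nat) → Nat)))) (succ zero)
  ~> vcons ((q : (b : Eq Nat zero zero) → Nat) → Nat) (succ zero) (λ (σ : (p : Eq Nat zero zero) → Nat) → succ (succ (succ (succ (succ (succ zero)))))) (vcons ((e : (n : Eq Nat zero zero) → Nat) → Nat) zero (λ (ε : (d : Eq Nat zero zero) → Nat) → succ zero) (vnil ((ρ : (ψ : Eq Nat zero zero) → Nat) → Nat)))
the term's type:
  Vec ((q : (b : Eq Nat zero zero) → Nat) → Nat) (succ (succ zero))


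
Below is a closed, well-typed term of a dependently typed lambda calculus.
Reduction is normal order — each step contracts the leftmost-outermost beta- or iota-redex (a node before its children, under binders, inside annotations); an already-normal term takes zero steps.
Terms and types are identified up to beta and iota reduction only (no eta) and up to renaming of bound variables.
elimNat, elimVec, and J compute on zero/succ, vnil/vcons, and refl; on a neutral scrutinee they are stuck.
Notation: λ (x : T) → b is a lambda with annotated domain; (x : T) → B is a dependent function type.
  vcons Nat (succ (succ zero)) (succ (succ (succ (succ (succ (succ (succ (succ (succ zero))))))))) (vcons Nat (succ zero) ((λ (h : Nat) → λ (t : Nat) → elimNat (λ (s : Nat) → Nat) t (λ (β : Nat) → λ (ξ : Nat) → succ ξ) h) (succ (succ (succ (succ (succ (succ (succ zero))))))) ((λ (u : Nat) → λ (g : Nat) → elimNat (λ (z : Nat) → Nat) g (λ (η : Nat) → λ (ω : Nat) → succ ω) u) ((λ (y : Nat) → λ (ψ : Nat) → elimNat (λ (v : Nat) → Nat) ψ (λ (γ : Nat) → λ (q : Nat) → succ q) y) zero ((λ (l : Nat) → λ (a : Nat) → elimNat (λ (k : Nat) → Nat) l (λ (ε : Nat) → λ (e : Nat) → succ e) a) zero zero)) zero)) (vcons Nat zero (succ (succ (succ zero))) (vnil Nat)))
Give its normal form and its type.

resulting normal form:
  vcons Nat (succ (succ zero)) (succ (succ (succ (succ (succ (succ (succ (succ (succ zero))))))))) (vcons Nat (succ zero) (succ (succ (succ (succ (succ (succ (succ zero))))))) (vcons Nat zero (succ (succ (succ zero))) (vnil Nat)))
inferred type:
  Vec Nat (succ (succ (succ zero)))
observation: contracting a beta-redex first, the term normalizes in 33 steps.
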